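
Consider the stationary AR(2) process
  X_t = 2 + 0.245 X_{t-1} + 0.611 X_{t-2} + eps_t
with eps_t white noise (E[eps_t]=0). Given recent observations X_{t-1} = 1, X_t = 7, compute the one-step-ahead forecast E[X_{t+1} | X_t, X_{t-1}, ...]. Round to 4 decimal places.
E[X_{t+1} \mid \mathcal F_t] = 4.3260

For an AR(p) model X_t = c + sum_i phi_i X_{t-i} + eps_t, the
one-step-ahead conditional mean is
  E[X_{t+1} | X_t, ...] = c + sum_i phi_i X_{t+1-i}.
Substitute known values:
  E[X_{t+1} | ...] = 2 + (0.245) * (7) + (0.611) * (1)
                   = 4.3260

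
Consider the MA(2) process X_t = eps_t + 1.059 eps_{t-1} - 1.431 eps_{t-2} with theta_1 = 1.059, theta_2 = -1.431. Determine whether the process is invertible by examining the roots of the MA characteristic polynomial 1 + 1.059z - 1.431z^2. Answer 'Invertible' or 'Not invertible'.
\text{Not invertible}

The MA(q) characteristic polynomial is P(z) = 1 + 1.059z - 1.431z^2.
Invertibility requires all roots to lie outside the unit circle, i.e. |z| > 1 for every root.
Set 1 + (1.059) z + (-1.431) z^2 = 0, i.e. a z^2 + b z + c = 0 with a = -1.431, b = 1.059, c = 1.
Discriminant D = b^2 - 4ac = (1.059)^2 - 4*(-1.431)*1 = 1.121481 - (-5.724) = 6.845481.
D >= 0, so the roots are real: z = (-b +/- sqrt(D)) / (2a) = (-1.059 +/- 2.616387) / (-2.862).
  z_1 = (-1.059 + 2.616387) / (-2.862) = -0.5442,   |z_1| = 0.5442.
  z_2 = (-1.059 - 2.616387) / (-2.862) = 1.2842,   |z_2| = 1.2842.
Moduli of all roots: 0.5442, 1.2842.
All moduli strictly greater than 1? No.
Verdict: Not invertible.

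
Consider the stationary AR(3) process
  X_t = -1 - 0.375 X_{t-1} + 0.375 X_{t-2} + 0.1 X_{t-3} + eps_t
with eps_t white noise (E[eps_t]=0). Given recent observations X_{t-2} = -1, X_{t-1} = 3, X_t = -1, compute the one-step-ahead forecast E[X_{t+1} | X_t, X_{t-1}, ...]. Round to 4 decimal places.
E[X_{t+1} \mid \mathcal F_t] = 0.4000

For an AR(p) model X_t = c + sum_i phi_i X_{t-i} + eps_t, the
one-step-ahead conditional mean is
  E[X_{t+1} | X_t, ...] = c + sum_i phi_i X_{t+1-i}.
Substitute known values:
  E[X_{t+1} | ...] = -1 + (-0.375) * (-1) + (0.375) * (3) + (0.1) * (-1)
                   = 0.4000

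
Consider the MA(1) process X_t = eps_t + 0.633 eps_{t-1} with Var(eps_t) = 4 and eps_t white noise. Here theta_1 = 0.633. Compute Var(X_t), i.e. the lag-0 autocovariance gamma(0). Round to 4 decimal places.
\gamma(0) = 5.6028

For an MA(q) process X_t = eps_t + sum_i theta_i eps_{t-i} with
Var(eps_t) = sigma^2, the variance is
  gamma(0) = sigma^2 * (1 + sum_i theta_i^2).
  sum_i theta_i^2 = (0.633)^2 = 0.400689.
  gamma(0) = 4 * (1 + 0.400689) = 4 * 1.400689 = 5.602756, which rounds to 5.6028.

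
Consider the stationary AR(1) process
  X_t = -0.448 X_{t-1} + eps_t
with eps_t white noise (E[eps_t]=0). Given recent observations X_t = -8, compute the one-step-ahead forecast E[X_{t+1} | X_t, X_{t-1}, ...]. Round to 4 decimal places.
E[X_{t+1} \mid \mathcal F_t] = 3.5840

For an AR(p) model X_t = c + sum_i phi_i X_{t-i} + eps_t, the
one-step-ahead conditional mean is
  E[X_{t+1} | X_t, ...] = c + sum_i phi_i X_{t+1-i}.
Substitute known values:
  E[X_{t+1} | ...] = (-0.448) * (-8)
                   = 3.5840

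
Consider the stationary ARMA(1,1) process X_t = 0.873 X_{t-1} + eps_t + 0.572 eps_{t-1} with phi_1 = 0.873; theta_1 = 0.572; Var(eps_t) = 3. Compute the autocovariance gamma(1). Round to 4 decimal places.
\gamma(1) = 27.3245

Multiply the model equation by X_{t-k} and take expectations. With theta_0 = psi_0 = 1 and psi_j the MA(infinity) weights, this gives
  gamma(k) - sum_i phi_i gamma(k-i) = c_k,
  c_k = sigma^2 * sum_{j=k..q} theta_j psi_{j-k}   (c_k = 0 for k > q),
using gamma(-m) = gamma(m).
psi-weights needed (psi_j = theta_j + sum_i phi_i psi_{j-i}):
  psi_1 = theta_1 + phi_1 = 0.572 + (0.873) = 1.445
Right-hand sides:
  c_0 = sigma^2 (1 + theta_1 psi_1) = 3 * (1 + (0.572)(1.445)) = 3 * 1.82654 = 5.47962
  c_1 = sigma^2 theta_1 = 3 * (0.572) = 1.716
  c_2 = 0
Equations for k = 0 and k = 1 (AR order 1):
  gamma(0) = phi_1 gamma(1) + c_0
  gamma(1) = phi_1 gamma(0) + c_1
Substituting the second into the first: gamma(0) (1 - phi_1^2) = c_0 + phi_1 c_1, so
  gamma(0) = (c_0 + phi_1 c_1) / (1 - phi_1^2) = (5.47962 + (0.873)(1.716)) / (1 - (0.873)^2) = 6.977688 / 0.237871 = 29.333916.
  gamma(1) = phi_1 gamma(0) + c_1 = (0.873)(29.333916) + (1.716) = 27.324509.
Therefore gamma(1) = 27.3245 (to 4 decimal places).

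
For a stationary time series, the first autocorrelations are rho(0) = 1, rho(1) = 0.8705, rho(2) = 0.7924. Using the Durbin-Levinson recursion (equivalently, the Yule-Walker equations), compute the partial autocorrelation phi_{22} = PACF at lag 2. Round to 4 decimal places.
\phi_{22} = 0.1430

The PACF at lag k is phi_{kk}, the last component of the solution
to the Yule-Walker system G_k phi = r_k where
  (G_k)_{ij} = rho(|i - j|), (r_k)_i = rho(i), i,j = 1..k.
Equivalently, Durbin-Levinson gives phi_{kk} iteratively:
  phi_{11} = rho(1)
  phi_{kk} = [rho(k) - sum_{j=1..k-1} phi_{k-1,j} rho(k-j)]
            / [1 - sum_{j=1..k-1} phi_{k-1,j} rho(j)],
  phi_{k,j} = phi_{k-1,j} - phi_{kk} phi_{k-1,k-j},  j = 1..k-1.
Step k = 1:
  phi_11 = rho(1) = 0.8705.
Step k = 2:
  phi_22 = [rho(2) - phi_11 rho(1)] / [1 - phi_11 rho(1)] = [0.7924 - (0.8705)(0.8705)] / [1 - (0.8705)(0.8705)]
         = 0.03462975 / 0.24222975 = 0.143.
Therefore phi_{22} = 0.1430.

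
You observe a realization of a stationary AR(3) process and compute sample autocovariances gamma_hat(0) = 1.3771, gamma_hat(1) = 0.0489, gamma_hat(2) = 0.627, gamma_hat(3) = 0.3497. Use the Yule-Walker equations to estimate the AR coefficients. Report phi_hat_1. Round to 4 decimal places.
\hat\phi_{1} = -0.1120

The Yule-Walker equations for an AR(p) process read, in matrix form,
  Gamma_p phi = r_p,   with   (Gamma_p)_{ij} = gamma(|i - j|),
                       (r_p)_i = gamma(i),   i,j = 1..p.
Substitute the sample gammas (Toeplitz matrix and right-hand side of size 3):
  Gamma_p = [[1.3771, 0.0489, 0.627], [0.0489, 1.3771, 0.0489], [0.627, 0.0489, 1.3771]]
  r_p     = [0.0489, 0.627, 0.3497]
Written out (R1..R3):
  (R1) 1.3771 phi_1 + 0.0489 phi_2 + 0.627 phi_3 = 0.0489
  (R2) 0.0489 phi_1 + 1.3771 phi_2 + 0.0489 phi_3 = 0.627
  (R3) 0.627 phi_1 + 0.0489 phi_2 + 1.3771 phi_3 = 0.3497
Gaussian elimination:
  R2 <- R2 - (0.0489/1.3771) R1 = R2 - (0.035509) R1:  1.375364 phi_2 + 0.026636 phi_3 = 0.625264
  R3 <- R3 - (0.627/1.3771) R1 = R3 - (0.455305) R1:  0.026636 phi_2 + 1.091624 phi_3 = 0.327436
  R3 <- R3 - (0.026636/1.375364) R2 = R3 - (0.019366) R2:  1.091108 phi_3 = 0.315327
Back-substitution:
  phi_hat_3 = 0.315327 / 1.091108 = 0.288997
  phi_hat_2 = (0.625264 - (0.026636)(0.288997)) / 1.375364 = 0.44902
  phi_hat_1 = (0.0489 - (0.0489)(0.44902) - (0.627)(0.288997)) / 1.3771 = -0.112017
So phi_hat = [-0.1120, 0.4490, 0.2890].
Therefore phi_hat_1 = -0.1120.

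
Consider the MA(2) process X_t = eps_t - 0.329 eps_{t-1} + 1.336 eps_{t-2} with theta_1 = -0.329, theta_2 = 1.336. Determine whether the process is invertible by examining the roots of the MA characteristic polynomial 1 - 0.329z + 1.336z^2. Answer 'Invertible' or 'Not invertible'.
\text{Not invertible}

The MA(q) characteristic polynomial is P(z) = 1 - 0.329z + 1.336z^2.
Invertibility requires all roots to lie outside the unit circle, i.e. |z| > 1 for every root.
Set 1 + (-0.329) z + (1.336) z^2 = 0, i.e. a z^2 + b z + c = 0 with a = 1.336, b = -0.329, c = 1.
Discriminant D = b^2 - 4ac = (-0.329)^2 - 4*(1.336)*1 = 0.108241 - (5.344) = -5.235759.
D < 0, so the roots are the complex-conjugate pair z = (-b +/- i sqrt(-D)) / (2a) = 0.1231 +/- 0.8564i.
For a conjugate pair |z|^2 = z * conj(z) = (product of roots) = c/a = 1/(1.336) = 0.748503, so |z| = sqrt(0.748503) = 0.8652 for both roots.
Moduli of all roots: 0.8652, 0.8652.
All moduli strictly greater than 1? No.
Verdict: Not invertible.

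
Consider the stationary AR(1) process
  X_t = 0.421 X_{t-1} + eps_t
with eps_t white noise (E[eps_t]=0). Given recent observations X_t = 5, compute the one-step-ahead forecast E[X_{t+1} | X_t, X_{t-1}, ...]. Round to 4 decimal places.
E[X_{t+1} \mid \mathcal F_t] = 2.1050

For an AR(p) model X_t = c + sum_i phi_i X_{t-i} + eps_t, the
one-step-ahead conditional mean is
  E[X_{t+1} | X_t, ...] = c + sum_i phi_i X_{t+1-i}.
Substitute known values:
  E[X_{t+1} | ...] = (0.421) * (5)
                   = 2.1050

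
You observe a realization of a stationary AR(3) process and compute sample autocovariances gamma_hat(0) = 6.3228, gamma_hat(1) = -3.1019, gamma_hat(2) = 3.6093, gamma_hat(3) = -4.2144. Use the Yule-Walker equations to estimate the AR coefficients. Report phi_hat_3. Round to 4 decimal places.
\hat\phi_{3} = -0.4790

The Yule-Walker equations for an AR(p) process read, in matrix form,
  Gamma_p phi = r_p,   with   (Gamma_p)_{ij} = gamma(|i - j|),
                       (r_p)_i = gamma(i),   i,j = 1..p.
Substitute the sample gammas (Toeplitz matrix and right-hand side of size 3):
  Gamma_p = [[6.3228, -3.1019, 3.6093], [-3.1019, 6.3228, -3.1019], [3.6093, -3.1019, 6.3228]]
  r_p     = [-3.1019, 3.6093, -4.2144]
Written out (R1..R3):
  (R1) 6.3228 phi_1 - 3.1019 phi_2 + 3.6093 phi_3 = -3.1019
  (R2) -3.1019 phi_1 + 6.3228 phi_2 - 3.1019 phi_3 = 3.6093
  (R3) 3.6093 phi_1 - 3.1019 phi_2 + 6.3228 phi_3 = -4.2144
Gaussian elimination:
  R2 <- R2 - (-3.1019/6.3228) R1 = R2 - (-0.49059) R1:  4.80104 phi_2 - 1.331215 phi_3 = 2.08754
  R3 <- R3 - (3.6093/6.3228) R1 = R3 - (0.570839) R1:  -1.331215 phi_2 + 4.262471 phi_3 = -2.443715
  R3 <- R3 - (-1.331215/4.80104) R2 = R3 - (-0.277276) R2:  3.893357 phi_3 = -1.864889
Back-substitution:
  phi_hat_3 = -1.864889 / 3.893357 = -0.478993
  phi_hat_2 = (2.08754 - (-1.331215)(-0.478993)) / 4.80104 = 0.301997
  phi_hat_1 = (-3.1019 - (-3.1019)(0.301997) - (3.6093)(-0.478993)) / 6.3228 = -0.069006
So phi_hat = [-0.0690, 0.3020, -0.4790].
Therefore phi_hat_3 = -0.4790.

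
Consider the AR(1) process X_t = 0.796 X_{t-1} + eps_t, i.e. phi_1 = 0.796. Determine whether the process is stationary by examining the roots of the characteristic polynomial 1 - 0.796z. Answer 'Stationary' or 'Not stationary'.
\text{Stationary}

The AR(p) characteristic polynomial is P(z) = 1 - 0.796z.
Stationarity requires all roots to lie outside the unit circle, i.e. |z| > 1 for every root.
This is linear in z: 1 + (-0.796) z = 0  =>  z = -1/(-0.796) = 1.256281,  |z| = 1.256281.
Moduli of all roots: 1.2563.
All moduli strictly greater than 1? Yes.
Verdict: Stationary.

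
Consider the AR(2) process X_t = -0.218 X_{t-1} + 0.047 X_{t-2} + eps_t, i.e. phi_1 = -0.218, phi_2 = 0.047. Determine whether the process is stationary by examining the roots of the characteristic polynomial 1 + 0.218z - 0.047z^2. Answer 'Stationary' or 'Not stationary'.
\text{Stationary}

The AR(p) characteristic polynomial is P(z) = 1 + 0.218z - 0.047z^2.
Stationarity requires all roots to lie outside the unit circle, i.e. |z| > 1 for every root.
Set 1 + (0.218) z + (-0.047) z^2 = 0, i.e. a z^2 + b z + c = 0 with a = -0.047, b = 0.218, c = 1.
Discriminant D = b^2 - 4ac = (0.218)^2 - 4*(-0.047)*1 = 0.047524 - (-0.188) = 0.235524.
D >= 0, so the roots are real: z = (-b +/- sqrt(D)) / (2a) = (-0.218 +/- 0.485308) / (-0.094).
  z_1 = (-0.218 + 0.485308) / (-0.094) = -2.8437,   |z_1| = 2.8437.
  z_2 = (-0.218 - 0.485308) / (-0.094) = 7.482,   |z_2| = 7.482.
Moduli of all roots: 2.8437, 7.4820.
All moduli strictly greater than 1? Yes.
Verdict: Stationary.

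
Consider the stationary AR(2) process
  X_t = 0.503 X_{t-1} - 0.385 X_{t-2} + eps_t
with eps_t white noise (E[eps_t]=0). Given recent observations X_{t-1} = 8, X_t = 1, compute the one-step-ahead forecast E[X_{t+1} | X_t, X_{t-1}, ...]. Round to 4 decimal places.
E[X_{t+1} \mid \mathcal F_t] = -2.5770

For an AR(p) model X_t = c + sum_i phi_i X_{t-i} + eps_t, the
one-step-ahead conditional mean is
  E[X_{t+1} | X_t, ...] = c + sum_i phi_i X_{t+1-i}.
Substitute known values:
  E[X_{t+1} | ...] = (0.503) * (1) + (-0.385) * (8)
                   = -2.5770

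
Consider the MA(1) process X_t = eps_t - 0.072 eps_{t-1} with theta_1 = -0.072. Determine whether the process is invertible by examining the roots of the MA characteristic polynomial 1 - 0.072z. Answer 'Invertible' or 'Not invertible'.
\text{Invertible}

The MA(q) characteristic polynomial is P(z) = 1 - 0.072z.
Invertibility requires all roots to lie outside the unit circle, i.e. |z| > 1 for every root.
This is linear in z: 1 + (-0.072) z = 0  =>  z = -1/(-0.072) = 13.888889,  |z| = 13.888889.
Moduli of all roots: 13.8889.
All moduli strictly greater than 1? Yes.
Verdict: Invertible.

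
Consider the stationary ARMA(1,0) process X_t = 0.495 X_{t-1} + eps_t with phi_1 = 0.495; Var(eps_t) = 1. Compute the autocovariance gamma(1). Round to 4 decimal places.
\gamma(1) = 0.6557

Multiply the model equation by X_{t-k} and take expectations. With theta_0 = psi_0 = 1 and psi_j the MA(infinity) weights, this gives
  gamma(k) - sum_i phi_i gamma(k-i) = c_k,
  c_k = sigma^2 * sum_{j=k..q} theta_j psi_{j-k}   (c_k = 0 for k > q),
using gamma(-m) = gamma(m).
Pure AR (q = 0): c_0 = sigma^2 = 1, c_k = 0 for k >= 1.
Equations for k = 0 and k = 1 (AR order 1):
  gamma(0) = phi_1 gamma(1) + c_0
  gamma(1) = phi_1 gamma(0) + c_1
Substituting the second into the first: gamma(0) (1 - phi_1^2) = c_0 + phi_1 c_1, so
  gamma(0) = c_0 / (1 - phi_1^2) = 1 / (1 - (0.495)^2) = 1 / 0.754975 = 1.324547.
  gamma(1) = phi_1 gamma(0) = (0.495)(1.324547) = 0.655651.
Therefore gamma(1) = 0.6557 (to 4 decimal places).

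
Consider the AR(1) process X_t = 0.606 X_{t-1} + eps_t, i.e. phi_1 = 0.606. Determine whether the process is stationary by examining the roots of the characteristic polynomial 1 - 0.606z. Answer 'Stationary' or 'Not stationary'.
\text{Stationary}

The AR(p) characteristic polynomial is P(z) = 1 - 0.606z.
Stationarity requires all roots to lie outside the unit circle, i.e. |z| > 1 for every root.
This is linear in z: 1 + (-0.606) z = 0  =>  z = -1/(-0.606) = 1.650165,  |z| = 1.650165.
Moduli of all roots: 1.6502.
All moduli strictly greater than 1? Yes.
Verdict: Stationary.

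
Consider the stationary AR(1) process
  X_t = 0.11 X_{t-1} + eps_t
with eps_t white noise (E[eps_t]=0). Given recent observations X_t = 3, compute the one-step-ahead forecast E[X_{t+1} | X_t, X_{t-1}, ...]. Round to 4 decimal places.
E[X_{t+1} \mid \mathcal F_t] = 0.3300

For an AR(p) model X_t = c + sum_i phi_i X_{t-i} + eps_t, the
one-step-ahead conditional mean is
  E[X_{t+1} | X_t, ...] = c + sum_i phi_i X_{t+1-i}.
Substitute known values:
  E[X_{t+1} | ...] = (0.11) * (3)
                   = 0.3300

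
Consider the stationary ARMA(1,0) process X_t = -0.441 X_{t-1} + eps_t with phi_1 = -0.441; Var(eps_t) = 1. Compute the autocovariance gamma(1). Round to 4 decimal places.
\gamma(1) = -0.5475

Multiply the model equation by X_{t-k} and take expectations. With theta_0 = psi_0 = 1 and psi_j the MA(infinity) weights, this gives
  gamma(k) - sum_i phi_i gamma(k-i) = c_k,
  c_k = sigma^2 * sum_{j=k..q} theta_j psi_{j-k}   (c_k = 0 for k > q),
using gamma(-m) = gamma(m).
Pure AR (q = 0): c_0 = sigma^2 = 1, c_k = 0 for k >= 1.
Equations for k = 0 and k = 1 (AR order 1):
  gamma(0) = phi_1 gamma(1) + c_0
  gamma(1) = phi_1 gamma(0) + c_1
Substituting the second into the first: gamma(0) (1 - phi_1^2) = c_0 + phi_1 c_1, so
  gamma(0) = c_0 / (1 - phi_1^2) = 1 / (1 - (-0.441)^2) = 1 / 0.805519 = 1.241436.
  gamma(1) = phi_1 gamma(0) = (-0.441)(1.241436) = -0.547473.
Therefore gamma(1) = -0.5475 (to 4 decimal places).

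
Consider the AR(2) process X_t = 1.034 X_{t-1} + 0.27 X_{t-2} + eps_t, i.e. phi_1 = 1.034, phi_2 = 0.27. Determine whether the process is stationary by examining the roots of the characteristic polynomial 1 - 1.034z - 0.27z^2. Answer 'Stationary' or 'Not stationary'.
\text{Not stationary}

The AR(p) characteristic polynomial is P(z) = 1 - 1.034z - 0.27z^2.
Stationarity requires all roots to lie outside the unit circle, i.e. |z| > 1 for every root.
Set 1 + (-1.034) z + (-0.27) z^2 = 0, i.e. a z^2 + b z + c = 0 with a = -0.27, b = -1.034, c = 1.
Discriminant D = b^2 - 4ac = (-1.034)^2 - 4*(-0.27)*1 = 1.069156 - (-1.08) = 2.149156.
D >= 0, so the roots are real: z = (-b +/- sqrt(D)) / (2a) = (1.034 +/- 1.466) / (-0.54).
  z_1 = (1.034 + 1.466) / (-0.54) = -4.6296,   |z_1| = 4.6296.
  z_2 = (1.034 - 1.466) / (-0.54) = 0.8,   |z_2| = 0.8.
Moduli of all roots: 4.6296, 0.8000.
All moduli strictly greater than 1? No.
Verdict: Not stationary.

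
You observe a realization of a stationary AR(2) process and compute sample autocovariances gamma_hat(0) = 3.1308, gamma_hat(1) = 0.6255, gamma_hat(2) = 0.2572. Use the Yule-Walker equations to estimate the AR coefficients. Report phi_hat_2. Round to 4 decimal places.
\hat\phi_{2} = 0.0440

The Yule-Walker equations for an AR(p) process read, in matrix form,
  Gamma_p phi = r_p,   with   (Gamma_p)_{ij} = gamma(|i - j|),
                       (r_p)_i = gamma(i),   i,j = 1..p.
Substitute the sample gammas (Toeplitz matrix and right-hand side of size 2):
  Gamma_p = [[3.1308, 0.6255], [0.6255, 3.1308]]
  r_p     = [0.6255, 0.2572]
Written out:
  3.1308 phi_1 + 0.6255 phi_2 = 0.6255
  0.6255 phi_1 + 3.1308 phi_2 = 0.2572
Solve by Cramer's rule:
  det = gamma(0)^2 - gamma(1)^2 = (3.1308)^2 - (0.6255)^2 = 9.80190864 - 0.39125025 = 9.41065839
  phi_hat_1 = [gamma(1) gamma(0) - gamma(1) gamma(2)] / det = [(0.6255)(3.1308) - (0.6255)(0.2572)] / 9.41065839 = 1.7974368 / 9.41065839 = 0.191
  phi_hat_2 = [gamma(0) gamma(2) - gamma(1)^2] / det = [(3.1308)(0.2572) - (0.6255)^2] / 9.41065839 = 0.41399151 / 9.41065839 = 0.044
So phi_hat = [0.1910, 0.0440].
Therefore phi_hat_2 = 0.0440.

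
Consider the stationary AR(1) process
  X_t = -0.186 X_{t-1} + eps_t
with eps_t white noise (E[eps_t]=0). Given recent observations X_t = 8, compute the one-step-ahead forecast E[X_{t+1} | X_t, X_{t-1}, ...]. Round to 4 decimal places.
E[X_{t+1} \mid \mathcal F_t] = -1.4880

For an AR(p) model X_t = c + sum_i phi_i X_{t-i} + eps_t, the
one-step-ahead conditional mean is
  E[X_{t+1} | X_t, ...] = c + sum_i phi_i X_{t+1-i}.
Substitute known values:
  E[X_{t+1} | ...] = (-0.186) * (8)
                   = -1.4880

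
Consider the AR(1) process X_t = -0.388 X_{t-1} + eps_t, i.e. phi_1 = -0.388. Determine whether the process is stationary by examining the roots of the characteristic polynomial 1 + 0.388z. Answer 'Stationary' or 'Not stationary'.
\text{Stationary}

The AR(p) characteristic polynomial is P(z) = 1 + 0.388z.
Stationarity requires all roots to lie outside the unit circle, i.e. |z| > 1 for every root.
This is linear in z: 1 + (0.388) z = 0  =>  z = -1/(0.388) = -2.57732,  |z| = 2.57732.
Moduli of all roots: 2.5773.
All moduli strictly greater than 1? Yes.
Verdict: Stationary.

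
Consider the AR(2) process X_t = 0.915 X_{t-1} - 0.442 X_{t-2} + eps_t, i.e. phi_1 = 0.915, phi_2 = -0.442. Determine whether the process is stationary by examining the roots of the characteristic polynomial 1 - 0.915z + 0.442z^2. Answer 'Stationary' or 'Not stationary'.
\text{Stationary}

The AR(p) characteristic polynomial is P(z) = 1 - 0.915z + 0.442z^2.
Stationarity requires all roots to lie outside the unit circle, i.e. |z| > 1 for every root.
Set 1 + (-0.915) z + (0.442) z^2 = 0, i.e. a z^2 + b z + c = 0 with a = 0.442, b = -0.915, c = 1.
Discriminant D = b^2 - 4ac = (-0.915)^2 - 4*(0.442)*1 = 0.837225 - (1.768) = -0.930775.
D < 0, so the roots are the complex-conjugate pair z = (-b +/- i sqrt(-D)) / (2a) = 1.0351 +/- 1.0914i.
For a conjugate pair |z|^2 = z * conj(z) = (product of roots) = c/a = 1/(0.442) = 2.262443, so |z| = sqrt(2.262443) = 1.5041 for both roots.
Moduli of all roots: 1.5041, 1.5041.
All moduli strictly greater than 1? Yes.
Verdict: Stationary.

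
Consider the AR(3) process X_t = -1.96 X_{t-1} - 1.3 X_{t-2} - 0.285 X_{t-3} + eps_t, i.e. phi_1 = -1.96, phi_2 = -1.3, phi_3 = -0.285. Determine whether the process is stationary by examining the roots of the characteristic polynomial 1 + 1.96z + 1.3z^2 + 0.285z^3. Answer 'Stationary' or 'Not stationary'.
\text{Stationary}

The AR(p) characteristic polynomial is P(z) = 1 + 1.96z + 1.3z^2 + 0.285z^3.
Stationarity requires all roots to lie outside the unit circle, i.e. |z| > 1 for every root.
Degree 3: look for a simple real root z0 first, then factor out (1 - z/z0) and solve the remaining quadratic.
Testing z0 = -2: P(-2) = 1 + (1.96)(-2) + (1.3)(-2)^2 + (0.285)(-2)^3
  = 1 + (-3.92) + (5.2) + (-2.28) = 0.  So z_0 = -2 is a root, |z_0| = 2.
Divide out the factor (1 + 0.5 z) = (1 - z/z0) (since 1/z0 = -0.5):
  P(z) = (1 + 0.5 z)(1 + (1.46) z + (0.57) z^2)
  [check: z-coef 1.46 - (-0.5) = 1.96; z^2-coef 0.57 - (-0.5)(1.46) = 1.3; z^3-coef -(-0.5)(0.57) = 0.285.]
Remaining roots from the quadratic factor 1 + (1.46) z + (0.57) z^2:
  Set 1 + (1.46) z + (0.57) z^2 = 0, i.e. a z^2 + b z + c = 0 with a = 0.57, b = 1.46, c = 1.
  Discriminant D = b^2 - 4ac = (1.46)^2 - 4*(0.57)*1 = 2.1316 - (2.28) = -0.1484.
  D < 0, so the roots are the complex-conjugate pair z = (-b +/- i sqrt(-D)) / (2a) = -1.2807 +/- 0.3379i.
  For a conjugate pair |z|^2 = z * conj(z) = (product of roots) = c/a = 1/(0.57) = 1.754386, so |z| = sqrt(1.754386) = 1.3245 for both roots.
Moduli of all roots: 2.0000, 1.3245, 1.3245.
All moduli strictly greater than 1? Yes.
Verdict: Stationary.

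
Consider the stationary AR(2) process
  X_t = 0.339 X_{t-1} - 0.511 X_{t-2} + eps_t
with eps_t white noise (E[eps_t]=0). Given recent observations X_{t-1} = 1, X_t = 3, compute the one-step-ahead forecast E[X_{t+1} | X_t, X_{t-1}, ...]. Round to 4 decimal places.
E[X_{t+1} \mid \mathcal F_t] = 0.5060

For an AR(p) model X_t = c + sum_i phi_i X_{t-i} + eps_t, the
one-step-ahead conditional mean is
  E[X_{t+1} | X_t, ...] = c + sum_i phi_i X_{t+1-i}.
Substitute known values:
  E[X_{t+1} | ...] = (0.339) * (3) + (-0.511) * (1)
                   = 0.5060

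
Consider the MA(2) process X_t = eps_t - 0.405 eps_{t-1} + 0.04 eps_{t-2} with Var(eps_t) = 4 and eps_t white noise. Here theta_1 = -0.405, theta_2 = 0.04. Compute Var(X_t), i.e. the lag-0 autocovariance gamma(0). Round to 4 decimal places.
\gamma(0) = 4.6625

For an MA(q) process X_t = eps_t + sum_i theta_i eps_{t-i} with
Var(eps_t) = sigma^2, the variance is
  gamma(0) = sigma^2 * (1 + sum_i theta_i^2).
  sum_i theta_i^2 = (-0.405)^2 + (0.04)^2 = 0.164025 + 0.0016 = 0.165625.
  gamma(0) = 4 * (1 + 0.165625) = 4 * 1.165625 = 4.6625.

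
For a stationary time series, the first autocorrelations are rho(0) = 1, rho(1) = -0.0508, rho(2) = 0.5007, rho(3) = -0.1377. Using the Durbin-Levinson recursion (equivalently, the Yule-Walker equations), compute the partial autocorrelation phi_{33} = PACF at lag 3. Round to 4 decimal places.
\phi_{33} = -0.1330

The PACF at lag k is phi_{kk}, the last component of the solution
to the Yule-Walker system G_k phi = r_k where
  (G_k)_{ij} = rho(|i - j|), (r_k)_i = rho(i), i,j = 1..k.
Equivalently, Durbin-Levinson gives phi_{kk} iteratively:
  phi_{11} = rho(1)
  phi_{kk} = [rho(k) - sum_{j=1..k-1} phi_{k-1,j} rho(k-j)]
            / [1 - sum_{j=1..k-1} phi_{k-1,j} rho(j)],
  phi_{k,j} = phi_{k-1,j} - phi_{kk} phi_{k-1,k-j},  j = 1..k-1.
Step k = 1:
  phi_11 = rho(1) = -0.0508.
Step k = 2:
  phi_22 = [rho(2) - phi_11 rho(1)] / [1 - phi_11 rho(1)] = [0.5007 - (-0.0508)(-0.0508)] / [1 - (-0.0508)(-0.0508)]
         = 0.49811936 / 0.99741936 = 0.499408.
  Update: phi_21 = phi_11 - phi_22 phi_11 = -0.0508 - (0.499408)(-0.0508) = -0.02543.
Step k = 3:
  phi_33 = [rho(3) - phi_21 rho(2) - phi_22 rho(1)] / [1 - phi_21 rho(1) - phi_22 rho(2)]
    numerator   = -0.1377 - (-0.02543)(0.5007) - (0.499408)(-0.0508) = -0.09959723
    denominator = 1 - (-0.02543)(-0.0508) - (0.499408)(0.5007) = 0.74865449
  phi_33 = -0.09959723 / 0.74865449 = -0.133.
Therefore phi_{33} = -0.1330.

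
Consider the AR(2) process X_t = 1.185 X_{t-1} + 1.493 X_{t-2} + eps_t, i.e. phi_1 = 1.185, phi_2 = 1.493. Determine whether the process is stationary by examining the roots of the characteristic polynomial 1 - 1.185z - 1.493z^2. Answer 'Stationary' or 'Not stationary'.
\text{Not stationary}

The AR(p) characteristic polynomial is P(z) = 1 - 1.185z - 1.493z^2.
Stationarity requires all roots to lie outside the unit circle, i.e. |z| > 1 for every root.
Set 1 + (-1.185) z + (-1.493) z^2 = 0, i.e. a z^2 + b z + c = 0 with a = -1.493, b = -1.185, c = 1.
Discriminant D = b^2 - 4ac = (-1.185)^2 - 4*(-1.493)*1 = 1.404225 - (-5.972) = 7.376225.
D >= 0, so the roots are real: z = (-b +/- sqrt(D)) / (2a) = (1.185 +/- 2.715921) / (-2.986).
  z_1 = (1.185 + 2.715921) / (-2.986) = -1.3064,   |z_1| = 1.3064.
  z_2 = (1.185 - 2.715921) / (-2.986) = 0.5127,   |z_2| = 0.5127.
Moduli of all roots: 1.3064, 0.5127.
All moduli strictly greater than 1? No.
Verdict: Not stationary.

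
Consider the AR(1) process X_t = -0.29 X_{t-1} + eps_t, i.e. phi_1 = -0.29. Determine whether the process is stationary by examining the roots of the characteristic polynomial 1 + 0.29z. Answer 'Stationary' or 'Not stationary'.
\text{Stationary}

The AR(p) characteristic polynomial is P(z) = 1 + 0.29z.
Stationarity requires all roots to lie outside the unit circle, i.e. |z| > 1 for every root.
This is linear in z: 1 + (0.29) z = 0  =>  z = -1/(0.29) = -3.448276,  |z| = 3.448276.
Moduli of all roots: 3.4483.
All moduli strictly greater than 1? Yes.
Verdict: Stationary.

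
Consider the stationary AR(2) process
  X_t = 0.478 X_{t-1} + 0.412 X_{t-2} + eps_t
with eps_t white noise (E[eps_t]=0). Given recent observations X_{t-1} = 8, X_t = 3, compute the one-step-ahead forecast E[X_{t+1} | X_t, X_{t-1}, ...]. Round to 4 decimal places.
E[X_{t+1} \mid \mathcal F_t] = 4.7300

For an AR(p) model X_t = c + sum_i phi_i X_{t-i} + eps_t, the
one-step-ahead conditional mean is
  E[X_{t+1} | X_t, ...] = c + sum_i phi_i X_{t+1-i}.
Substitute known values:
  E[X_{t+1} | ...] = (0.478) * (3) + (0.412) * (8)
                   = 4.7300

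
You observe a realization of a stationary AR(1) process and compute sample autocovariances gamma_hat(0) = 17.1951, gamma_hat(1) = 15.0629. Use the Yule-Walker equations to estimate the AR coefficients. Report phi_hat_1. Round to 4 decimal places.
\hat\phi_{1} = 0.8760

The Yule-Walker equations for an AR(p) process read, in matrix form,
  Gamma_p phi = r_p,   with   (Gamma_p)_{ij} = gamma(|i - j|),
                       (r_p)_i = gamma(i),   i,j = 1..p.
Substitute the sample gammas (Toeplitz matrix and right-hand side of size 1):
  Gamma_p = [[17.1951]]
  r_p     = [15.0629]
With p = 1 this is the single equation gamma(0) phi_1 = gamma(1):
  phi_hat_1 = gamma(1) / gamma(0) = 15.0629 / 17.1951 = 0.8760.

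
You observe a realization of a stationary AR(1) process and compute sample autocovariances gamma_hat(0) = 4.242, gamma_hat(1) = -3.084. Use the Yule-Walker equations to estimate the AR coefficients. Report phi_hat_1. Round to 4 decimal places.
\hat\phi_{1} = -0.7270

The Yule-Walker equations for an AR(p) process read, in matrix form,
  Gamma_p phi = r_p,   with   (Gamma_p)_{ij} = gamma(|i - j|),
                       (r_p)_i = gamma(i),   i,j = 1..p.
Substitute the sample gammas (Toeplitz matrix and right-hand side of size 1):
  Gamma_p = [[4.242]]
  r_p     = [-3.084]
With p = 1 this is the single equation gamma(0) phi_1 = gamma(1):
  phi_hat_1 = gamma(1) / gamma(0) = -3.084 / 4.242 = -0.7270.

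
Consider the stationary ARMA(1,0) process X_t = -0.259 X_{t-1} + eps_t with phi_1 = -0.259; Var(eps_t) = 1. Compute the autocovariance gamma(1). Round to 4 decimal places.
\gamma(1) = -0.2776

Multiply the model equation by X_{t-k} and take expectations. With theta_0 = psi_0 = 1 and psi_j the MA(infinity) weights, this gives
  gamma(k) - sum_i phi_i gamma(k-i) = c_k,
  c_k = sigma^2 * sum_{j=k..q} theta_j psi_{j-k}   (c_k = 0 for k > q),
using gamma(-m) = gamma(m).
Pure AR (q = 0): c_0 = sigma^2 = 1, c_k = 0 for k >= 1.
Equations for k = 0 and k = 1 (AR order 1):
  gamma(0) = phi_1 gamma(1) + c_0
  gamma(1) = phi_1 gamma(0) + c_1
Substituting the second into the first: gamma(0) (1 - phi_1^2) = c_0 + phi_1 c_1, so
  gamma(0) = c_0 / (1 - phi_1^2) = 1 / (1 - (-0.259)^2) = 1 / 0.932919 = 1.071904.
  gamma(1) = phi_1 gamma(0) = (-0.259)(1.071904) = -0.277623.
Therefore gamma(1) = -0.2776 (to 4 decimal places).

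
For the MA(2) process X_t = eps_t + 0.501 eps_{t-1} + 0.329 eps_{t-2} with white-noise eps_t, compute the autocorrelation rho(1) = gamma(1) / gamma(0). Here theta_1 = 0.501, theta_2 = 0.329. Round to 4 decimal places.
\rho(1) = 0.4899

For an MA(q) process with theta_0 = 1, the autocovariance is
  gamma(k) = sigma^2 * sum_{i=0..q-k} theta_i * theta_{i+k},
and rho(k) = gamma(k) / gamma(0). Sigma^2 cancels.
  numerator   = (1)*(0.501) + (0.501)*(0.329) = 0.665829.
  denominator = (1)^2 + (0.501)^2 + (0.329)^2 = 1.359242.
  rho(1) = 0.665829 / 1.359242 = 0.4899.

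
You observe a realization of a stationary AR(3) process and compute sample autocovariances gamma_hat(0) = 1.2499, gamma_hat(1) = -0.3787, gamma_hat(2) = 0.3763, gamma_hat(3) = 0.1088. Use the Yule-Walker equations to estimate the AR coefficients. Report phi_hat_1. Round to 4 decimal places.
\hat\phi_{1} = -0.2940

The Yule-Walker equations for an AR(p) process read, in matrix form,
  Gamma_p phi = r_p,   with   (Gamma_p)_{ij} = gamma(|i - j|),
                       (r_p)_i = gamma(i),   i,j = 1..p.
Substitute the sample gammas (Toeplitz matrix and right-hand side of size 3):
  Gamma_p = [[1.2499, -0.3787, 0.3763], [-0.3787, 1.2499, -0.3787], [0.3763, -0.3787, 1.2499]]
  r_p     = [-0.3787, 0.3763, 0.1088]
Written out (R1..R3):
  (R1) 1.2499 phi_1 - 0.3787 phi_2 + 0.3763 phi_3 = -0.3787
  (R2) -0.3787 phi_1 + 1.2499 phi_2 - 0.3787 phi_3 = 0.3763
  (R3) 0.3763 phi_1 - 0.3787 phi_2 + 1.2499 phi_3 = 0.1088
Gaussian elimination:
  R2 <- R2 - (-0.3787/1.2499) R1 = R2 - (-0.302984) R1:  1.13516 phi_2 - 0.264687 phi_3 = 0.26156
  R3 <- R3 - (0.3763/1.2499) R1 = R3 - (0.301064) R1:  -0.264687 phi_2 + 1.13661 phi_3 = 0.222813
  R3 <- R3 - (-0.264687/1.13516) R2 = R3 - (-0.233172) R2:  1.074892 phi_3 = 0.283801
Back-substitution:
  phi_hat_3 = 0.283801 / 1.074892 = 0.264028
  phi_hat_2 = (0.26156 - (-0.264687)(0.264028)) / 1.13516 = 0.291981
  phi_hat_1 = (-0.3787 - (-0.3787)(0.291981) - (0.3763)(0.264028)) / 1.2499 = -0.294008
So phi_hat = [-0.2940, 0.2920, 0.2640].
Therefore phi_hat_1 = -0.2940.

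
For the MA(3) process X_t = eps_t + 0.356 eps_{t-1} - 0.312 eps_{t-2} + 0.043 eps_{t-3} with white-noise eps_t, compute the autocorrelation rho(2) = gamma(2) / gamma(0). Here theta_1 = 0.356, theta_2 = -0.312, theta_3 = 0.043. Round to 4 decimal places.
\rho(2) = -0.2420

For an MA(q) process with theta_0 = 1, the autocovariance is
  gamma(k) = sigma^2 * sum_{i=0..q-k} theta_i * theta_{i+k},
and rho(k) = gamma(k) / gamma(0). Sigma^2 cancels.
  numerator   = (1)*(-0.312) + (0.356)*(0.043) = -0.296692.
  denominator = (1)^2 + (0.356)^2 + (-0.312)^2 + (0.043)^2 = 1.225929.
  rho(2) = -0.296692 / 1.225929 = -0.2420.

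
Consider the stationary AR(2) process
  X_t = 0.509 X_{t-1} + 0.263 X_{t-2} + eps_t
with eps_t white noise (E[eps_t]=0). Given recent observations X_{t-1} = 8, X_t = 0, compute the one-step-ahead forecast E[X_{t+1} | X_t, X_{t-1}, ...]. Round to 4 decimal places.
E[X_{t+1} \mid \mathcal F_t] = 2.1040

For an AR(p) model X_t = c + sum_i phi_i X_{t-i} + eps_t, the
one-step-ahead conditional mean is
  E[X_{t+1} | X_t, ...] = c + sum_i phi_i X_{t+1-i}.
Substitute known values:
  E[X_{t+1} | ...] = (0.509) * (0) + (0.263) * (8)
                   = 2.1040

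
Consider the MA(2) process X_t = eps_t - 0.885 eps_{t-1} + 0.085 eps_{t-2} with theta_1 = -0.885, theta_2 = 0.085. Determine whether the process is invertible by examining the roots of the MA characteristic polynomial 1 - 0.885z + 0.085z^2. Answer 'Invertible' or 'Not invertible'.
\text{Invertible}

The MA(q) characteristic polynomial is P(z) = 1 - 0.885z + 0.085z^2.
Invertibility requires all roots to lie outside the unit circle, i.e. |z| > 1 for every root.
Set 1 + (-0.885) z + (0.085) z^2 = 0, i.e. a z^2 + b z + c = 0 with a = 0.085, b = -0.885, c = 1.
Discriminant D = b^2 - 4ac = (-0.885)^2 - 4*(0.085)*1 = 0.783225 - (0.34) = 0.443225.
D >= 0, so the roots are real: z = (-b +/- sqrt(D)) / (2a) = (0.885 +/- 0.665751) / (0.17).
  z_1 = (0.885 + 0.665751) / (0.17) = 9.1221,   |z_1| = 9.1221.
  z_2 = (0.885 - 0.665751) / (0.17) = 1.2897,   |z_2| = 1.2897.
Moduli of all roots: 9.1221, 1.2897.
All moduli strictly greater than 1? Yes.
Verdict: Invertible.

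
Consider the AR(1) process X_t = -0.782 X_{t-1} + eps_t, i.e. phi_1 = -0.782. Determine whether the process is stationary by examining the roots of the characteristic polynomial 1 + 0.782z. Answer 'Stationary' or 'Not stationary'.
\text{Stationary}

The AR(p) characteristic polynomial is P(z) = 1 + 0.782z.
Stationarity requires all roots to lie outside the unit circle, i.e. |z| > 1 for every root.
This is linear in z: 1 + (0.782) z = 0  =>  z = -1/(0.782) = -1.278772,  |z| = 1.278772.
Moduli of all roots: 1.2788.
All moduli strictly greater than 1? Yes.
Verdict: Stationary.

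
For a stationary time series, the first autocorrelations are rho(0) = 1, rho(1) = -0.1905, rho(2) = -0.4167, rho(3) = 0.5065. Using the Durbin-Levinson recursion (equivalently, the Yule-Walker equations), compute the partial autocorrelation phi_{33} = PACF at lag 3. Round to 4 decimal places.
\phi_{33} = 0.3999

The PACF at lag k is phi_{kk}, the last component of the solution
to the Yule-Walker system G_k phi = r_k where
  (G_k)_{ij} = rho(|i - j|), (r_k)_i = rho(i), i,j = 1..k.
Equivalently, Durbin-Levinson gives phi_{kk} iteratively:
  phi_{11} = rho(1)
  phi_{kk} = [rho(k) - sum_{j=1..k-1} phi_{k-1,j} rho(k-j)]
            / [1 - sum_{j=1..k-1} phi_{k-1,j} rho(j)],
  phi_{k,j} = phi_{k-1,j} - phi_{kk} phi_{k-1,k-j},  j = 1..k-1.
Step k = 1:
  phi_11 = rho(1) = -0.1905.
Step k = 2:
  phi_22 = [rho(2) - phi_11 rho(1)] / [1 - phi_11 rho(1)] = [-0.4167 - (-0.1905)(-0.1905)] / [1 - (-0.1905)(-0.1905)]
         = -0.45299025 / 0.96370975 = -0.470048.
  Update: phi_21 = phi_11 - phi_22 phi_11 = -0.1905 - (-0.470048)(-0.1905) = -0.280044.
Step k = 3:
  phi_33 = [rho(3) - phi_21 rho(2) - phi_22 rho(1)] / [1 - phi_21 rho(1) - phi_22 rho(2)]
    numerator   = 0.5065 - (-0.280044)(-0.4167) - (-0.470048)(-0.1905) = 0.30026135
    denominator = 1 - (-0.280044)(-0.1905) - (-0.470048)(-0.4167) = 0.7507824
  phi_33 = 0.30026135 / 0.7507824 = 0.3999.
Therefore phi_{33} = 0.3999.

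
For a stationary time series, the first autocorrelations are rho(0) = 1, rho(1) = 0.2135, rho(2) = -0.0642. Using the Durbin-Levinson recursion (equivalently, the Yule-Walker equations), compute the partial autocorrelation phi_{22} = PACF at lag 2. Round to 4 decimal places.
\phi_{22} = -0.1150

The PACF at lag k is phi_{kk}, the last component of the solution
to the Yule-Walker system G_k phi = r_k where
  (G_k)_{ij} = rho(|i - j|), (r_k)_i = rho(i), i,j = 1..k.
Equivalently, Durbin-Levinson gives phi_{kk} iteratively:
  phi_{11} = rho(1)
  phi_{kk} = [rho(k) - sum_{j=1..k-1} phi_{k-1,j} rho(k-j)]
            / [1 - sum_{j=1..k-1} phi_{k-1,j} rho(j)],
  phi_{k,j} = phi_{k-1,j} - phi_{kk} phi_{k-1,k-j},  j = 1..k-1.
Step k = 1:
  phi_11 = rho(1) = 0.2135.
Step k = 2:
  phi_22 = [rho(2) - phi_11 rho(1)] / [1 - phi_11 rho(1)] = [-0.0642 - (0.2135)(0.2135)] / [1 - (0.2135)(0.2135)]
         = -0.10978225 / 0.95441775 = -0.115.
Therefore phi_{22} = -0.1150.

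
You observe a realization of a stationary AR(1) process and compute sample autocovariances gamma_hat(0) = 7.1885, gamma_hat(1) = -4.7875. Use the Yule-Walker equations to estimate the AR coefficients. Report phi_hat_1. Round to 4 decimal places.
\hat\phi_{1} = -0.6660

The Yule-Walker equations for an AR(p) process read, in matrix form,
  Gamma_p phi = r_p,   with   (Gamma_p)_{ij} = gamma(|i - j|),
                       (r_p)_i = gamma(i),   i,j = 1..p.
Substitute the sample gammas (Toeplitz matrix and right-hand side of size 1):
  Gamma_p = [[7.1885]]
  r_p     = [-4.7875]
With p = 1 this is the single equation gamma(0) phi_1 = gamma(1):
  phi_hat_1 = gamma(1) / gamma(0) = -4.7875 / 7.1885 = -0.6660.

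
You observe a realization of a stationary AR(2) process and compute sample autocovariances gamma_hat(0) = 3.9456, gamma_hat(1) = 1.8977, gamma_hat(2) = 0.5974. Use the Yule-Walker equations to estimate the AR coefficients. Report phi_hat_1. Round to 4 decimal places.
\hat\phi_{1} = 0.5310

The Yule-Walker equations for an AR(p) process read, in matrix form,
  Gamma_p phi = r_p,   with   (Gamma_p)_{ij} = gamma(|i - j|),
                       (r_p)_i = gamma(i),   i,j = 1..p.
Substitute the sample gammas (Toeplitz matrix and right-hand side of size 2):
  Gamma_p = [[3.9456, 1.8977], [1.8977, 3.9456]]
  r_p     = [1.8977, 0.5974]
Written out:
  3.9456 phi_1 + 1.8977 phi_2 = 1.8977
  1.8977 phi_1 + 3.9456 phi_2 = 0.5974
Solve by Cramer's rule:
  det = gamma(0)^2 - gamma(1)^2 = (3.9456)^2 - (1.8977)^2 = 15.56775936 - 3.60126529 = 11.96649407
  phi_hat_1 = [gamma(1) gamma(0) - gamma(1) gamma(2)] / det = [(1.8977)(3.9456) - (1.8977)(0.5974)] / 11.96649407 = 6.35387914 / 11.96649407 = 0.531
  phi_hat_2 = [gamma(0) gamma(2) - gamma(1)^2] / det = [(3.9456)(0.5974) - (1.8977)^2] / 11.96649407 = -1.24416385 / 11.96649407 = -0.104
So phi_hat = [0.5310, -0.1040].
Therefore phi_hat_1 = 0.5310.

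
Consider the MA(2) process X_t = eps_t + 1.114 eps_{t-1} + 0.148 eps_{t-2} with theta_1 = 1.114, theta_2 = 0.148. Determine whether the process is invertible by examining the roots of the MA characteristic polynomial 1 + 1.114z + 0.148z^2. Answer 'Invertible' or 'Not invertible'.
\text{Invertible}

The MA(q) characteristic polynomial is P(z) = 1 + 1.114z + 0.148z^2.
Invertibility requires all roots to lie outside the unit circle, i.e. |z| > 1 for every root.
Set 1 + (1.114) z + (0.148) z^2 = 0, i.e. a z^2 + b z + c = 0 with a = 0.148, b = 1.114, c = 1.
Discriminant D = b^2 - 4ac = (1.114)^2 - 4*(0.148)*1 = 1.240996 - (0.592) = 0.648996.
D >= 0, so the roots are real: z = (-b +/- sqrt(D)) / (2a) = (-1.114 +/- 0.805603) / (0.296).
  z_1 = (-1.114 + 0.805603) / (0.296) = -1.0419,   |z_1| = 1.0419.
  z_2 = (-1.114 - 0.805603) / (0.296) = -6.4851,   |z_2| = 6.4851.
Moduli of all roots: 1.0419, 6.4851.
All moduli strictly greater than 1? Yes.
Verdict: Invertible.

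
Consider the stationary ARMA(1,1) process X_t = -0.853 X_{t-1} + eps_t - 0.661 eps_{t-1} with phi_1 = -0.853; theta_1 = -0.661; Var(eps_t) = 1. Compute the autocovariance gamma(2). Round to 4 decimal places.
\gamma(2) = 7.4143

Multiply the model equation by X_{t-k} and take expectations. With theta_0 = psi_0 = 1 and psi_j the MA(infinity) weights, this gives
  gamma(k) - sum_i phi_i gamma(k-i) = c_k,
  c_k = sigma^2 * sum_{j=k..q} theta_j psi_{j-k}   (c_k = 0 for k > q),
using gamma(-m) = gamma(m).
psi-weights needed (psi_j = theta_j + sum_i phi_i psi_{j-i}):
  psi_1 = theta_1 + phi_1 = -0.661 + (-0.853) = -1.514
Right-hand sides:
  c_0 = sigma^2 (1 + theta_1 psi_1) = 1 * (1 + (-0.661)(-1.514)) = 1 * 2.000754 = 2.000754
  c_1 = sigma^2 theta_1 = 1 * (-0.661) = -0.661
  c_2 = 0
Equations for k = 0 and k = 1 (AR order 1):
  gamma(0) = phi_1 gamma(1) + c_0
  gamma(1) = phi_1 gamma(0) + c_1
Substituting the second into the first: gamma(0) (1 - phi_1^2) = c_0 + phi_1 c_1, so
  gamma(0) = (c_0 + phi_1 c_1) / (1 - phi_1^2) = (2.000754 + (-0.853)(-0.661)) / (1 - (-0.853)^2) = 2.564587 / 0.272391 = 9.415094.
  gamma(1) = phi_1 gamma(0) + c_1 = (-0.853)(9.415094) + (-0.661) = -8.692076.
For k = 2 (> q): gamma(2) = phi_1 gamma(1) = (-0.853)(-8.692076) = 7.41434.
Therefore gamma(2) = 7.4143 (to 4 decimal places).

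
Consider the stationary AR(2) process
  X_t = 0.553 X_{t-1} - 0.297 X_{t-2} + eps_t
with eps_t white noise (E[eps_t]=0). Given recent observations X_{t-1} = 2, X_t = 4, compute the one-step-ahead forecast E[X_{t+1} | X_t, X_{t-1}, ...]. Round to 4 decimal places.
E[X_{t+1} \mid \mathcal F_t] = 1.6180

For an AR(p) model X_t = c + sum_i phi_i X_{t-i} + eps_t, the
one-step-ahead conditional mean is
  E[X_{t+1} | X_t, ...] = c + sum_i phi_i X_{t+1-i}.
Substitute known values:
  E[X_{t+1} | ...] = (0.553) * (4) + (-0.297) * (2)
                   = 1.6180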